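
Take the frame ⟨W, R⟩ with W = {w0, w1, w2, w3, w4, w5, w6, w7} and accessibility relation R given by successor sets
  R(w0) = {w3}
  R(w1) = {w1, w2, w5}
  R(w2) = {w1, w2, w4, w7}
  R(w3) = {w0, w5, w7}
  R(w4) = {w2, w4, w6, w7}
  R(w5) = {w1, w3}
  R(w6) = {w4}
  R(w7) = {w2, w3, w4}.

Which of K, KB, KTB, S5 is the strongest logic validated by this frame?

KB

Symmetric (axiom B): yes — every pair in R has its reverse in R.
Reflexive (axiom T): no — w0 is not related to itself.
Euclidean (axiom 5): no — w1 R w2 and w1 R w5, but not w2 R w5.
So F validates K, KB; KTB would additionally require R to be reflexive. The strongest is KB.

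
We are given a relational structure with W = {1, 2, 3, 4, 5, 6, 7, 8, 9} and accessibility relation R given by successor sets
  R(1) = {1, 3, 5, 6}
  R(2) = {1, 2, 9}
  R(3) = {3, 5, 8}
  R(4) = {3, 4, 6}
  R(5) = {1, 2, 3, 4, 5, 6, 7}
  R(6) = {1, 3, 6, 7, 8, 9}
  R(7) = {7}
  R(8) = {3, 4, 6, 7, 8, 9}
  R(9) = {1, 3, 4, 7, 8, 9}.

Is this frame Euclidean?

Euclidean: no — 1 R 3 and 1 R 6, but not 3 R 6.

No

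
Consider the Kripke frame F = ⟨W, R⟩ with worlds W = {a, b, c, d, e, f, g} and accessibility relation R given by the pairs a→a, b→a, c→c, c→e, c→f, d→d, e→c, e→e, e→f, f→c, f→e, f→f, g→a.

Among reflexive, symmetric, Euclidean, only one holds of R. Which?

Euclidean

Reflexive: no — b is not related to itself.
Symmetric: no — b R a but not a R b.
Euclidean: yes — any two successors of a common world are R-related.
Only Euclidean holds.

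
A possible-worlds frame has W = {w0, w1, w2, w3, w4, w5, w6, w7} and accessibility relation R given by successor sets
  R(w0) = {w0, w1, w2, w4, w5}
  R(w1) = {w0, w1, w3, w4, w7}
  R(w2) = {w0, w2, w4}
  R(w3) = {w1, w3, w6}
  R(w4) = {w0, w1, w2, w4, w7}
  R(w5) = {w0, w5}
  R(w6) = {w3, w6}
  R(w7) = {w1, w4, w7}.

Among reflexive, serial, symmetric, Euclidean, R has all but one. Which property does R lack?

Euclidean

Reflexive: yes — every world is R-related to itself.
Serial: yes — every world has a successor (e.g. w0 R w0).
Symmetric: yes — every pair in R has its reverse in R.
Euclidean: no — w0 R w1 and w0 R w2, but not w1 R w2.
Only Euclidean fails.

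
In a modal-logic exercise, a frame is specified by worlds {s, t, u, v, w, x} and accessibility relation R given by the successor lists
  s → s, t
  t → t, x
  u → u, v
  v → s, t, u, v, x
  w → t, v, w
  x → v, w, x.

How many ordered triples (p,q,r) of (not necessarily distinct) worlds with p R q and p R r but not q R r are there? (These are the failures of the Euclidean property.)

19

Enumerating: (s,t,s), (t,x,t), (v,s,u), (v,s,v), (v,s,x), (v,t,s), (v,t,u), (v,t,v), (v,u,s), (v,u,t), (v,u,x), (v,x,s), … and 7 more.
Total: 19.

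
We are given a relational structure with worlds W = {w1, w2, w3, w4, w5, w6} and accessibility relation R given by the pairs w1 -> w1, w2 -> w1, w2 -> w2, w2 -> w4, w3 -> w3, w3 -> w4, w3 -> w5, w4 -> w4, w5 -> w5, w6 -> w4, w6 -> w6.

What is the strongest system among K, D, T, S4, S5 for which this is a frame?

Serial (axiom D): yes — every world has a successor (e.g. w1 R w1).
Reflexive (axiom T): yes — every world is R-related to itself.
Transitive (axiom 4): yes — every two-step R-path is closed by a direct edge.
Euclidean (axiom 5): no — w2 R w1 and w2 R w4, but not w1 R w4.
So F validates K, D, T, S4; S5 would additionally require R to be Euclidean. The strongest is S4.

S4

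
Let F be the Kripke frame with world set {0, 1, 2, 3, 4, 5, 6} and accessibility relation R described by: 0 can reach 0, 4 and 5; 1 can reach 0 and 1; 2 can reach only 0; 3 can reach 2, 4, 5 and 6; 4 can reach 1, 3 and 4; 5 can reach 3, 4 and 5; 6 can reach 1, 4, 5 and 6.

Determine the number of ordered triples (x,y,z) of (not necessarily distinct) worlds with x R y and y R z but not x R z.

22

Enumerating: (0,4,1), (0,4,3), (0,5,3), (1,0,4), (1,0,5), (2,0,4), (2,0,5), (3,2,0), (3,4,1), (3,4,3), (3,5,3), (3,6,1), … and 10 more.
Total: 22.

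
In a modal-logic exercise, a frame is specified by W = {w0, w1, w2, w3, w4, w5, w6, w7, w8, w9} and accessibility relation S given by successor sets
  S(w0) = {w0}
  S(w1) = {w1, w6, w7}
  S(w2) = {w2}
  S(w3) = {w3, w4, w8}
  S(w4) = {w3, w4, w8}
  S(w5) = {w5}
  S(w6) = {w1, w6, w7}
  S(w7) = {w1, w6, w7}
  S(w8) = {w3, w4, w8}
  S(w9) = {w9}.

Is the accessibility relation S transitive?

Yes

Transitive: yes — every two-step S-path is closed by a direct edge.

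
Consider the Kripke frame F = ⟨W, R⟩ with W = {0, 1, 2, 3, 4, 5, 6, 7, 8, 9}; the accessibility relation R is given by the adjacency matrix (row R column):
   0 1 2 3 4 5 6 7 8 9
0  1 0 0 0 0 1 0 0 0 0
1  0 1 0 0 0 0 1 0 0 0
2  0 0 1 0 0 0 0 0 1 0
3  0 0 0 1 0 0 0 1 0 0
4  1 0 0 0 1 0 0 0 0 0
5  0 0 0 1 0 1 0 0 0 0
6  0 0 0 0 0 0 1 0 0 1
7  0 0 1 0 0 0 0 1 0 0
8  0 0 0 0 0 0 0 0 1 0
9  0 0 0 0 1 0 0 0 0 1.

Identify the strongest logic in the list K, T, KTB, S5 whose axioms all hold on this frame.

T

Reflexive (axiom T): yes — every world is R-related to itself.
Symmetric (axiom B): no — 0 R 5 but not 5 R 0.
Euclidean (axiom 5): no — 0 R 5 and 0 R 0, but not 5 R 0.
So F validates K, T; KTB would additionally require R to be symmetric. The strongest is T.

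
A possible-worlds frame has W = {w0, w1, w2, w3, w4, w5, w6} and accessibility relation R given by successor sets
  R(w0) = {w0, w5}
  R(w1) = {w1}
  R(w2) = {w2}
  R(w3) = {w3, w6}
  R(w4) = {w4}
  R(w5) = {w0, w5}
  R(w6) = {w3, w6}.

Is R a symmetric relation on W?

Yes

Symmetric: yes — every pair in R has its reverse in R.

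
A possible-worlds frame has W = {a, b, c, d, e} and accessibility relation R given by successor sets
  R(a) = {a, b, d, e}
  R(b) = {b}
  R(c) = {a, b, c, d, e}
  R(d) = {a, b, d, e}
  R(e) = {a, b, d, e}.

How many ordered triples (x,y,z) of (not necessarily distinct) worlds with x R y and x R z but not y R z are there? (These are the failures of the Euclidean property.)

16

Enumerating: (a,b,a), (a,b,d), (a,b,e), (c,a,c), (c,b,a), (c,b,c), (c,b,d), (c,b,e), (c,d,c), (c,e,c), (d,b,a), (d,b,d), (d,b,e), (e,b,a), (e,b,d), (e,b,e).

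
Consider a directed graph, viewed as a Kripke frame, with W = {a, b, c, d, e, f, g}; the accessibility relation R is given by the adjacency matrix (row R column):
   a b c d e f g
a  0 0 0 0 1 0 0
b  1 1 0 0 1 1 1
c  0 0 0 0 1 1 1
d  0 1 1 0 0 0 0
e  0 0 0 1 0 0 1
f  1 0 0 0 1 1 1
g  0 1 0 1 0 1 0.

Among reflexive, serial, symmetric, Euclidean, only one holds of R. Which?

Reflexive: no — a is not related to itself.
Serial: yes — every world has a successor (e.g. a R e).
Symmetric: no — a R e but not e R a.
Euclidean: no — b R a and b R f, but not a R f.
Only serial holds.

serial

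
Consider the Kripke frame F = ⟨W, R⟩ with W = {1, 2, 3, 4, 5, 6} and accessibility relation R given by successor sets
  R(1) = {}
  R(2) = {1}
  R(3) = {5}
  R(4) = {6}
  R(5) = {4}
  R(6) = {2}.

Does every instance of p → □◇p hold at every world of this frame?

By correspondence theory, B is valid on a frame iff R is symmetric.
Symmetric: no — 2 R 1 but not 1 R 2.

No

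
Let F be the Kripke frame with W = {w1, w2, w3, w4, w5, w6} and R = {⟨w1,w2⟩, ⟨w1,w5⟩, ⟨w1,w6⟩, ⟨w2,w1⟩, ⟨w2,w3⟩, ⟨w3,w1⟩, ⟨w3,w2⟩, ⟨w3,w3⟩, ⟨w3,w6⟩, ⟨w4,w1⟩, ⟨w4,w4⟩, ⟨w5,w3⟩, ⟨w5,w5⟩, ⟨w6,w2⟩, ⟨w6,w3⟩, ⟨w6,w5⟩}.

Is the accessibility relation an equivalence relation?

No

Reflexive: no — w1 is not related to itself.
Symmetric: no — w1 R w5 but not w5 R w1.
Transitive: no — w1 R w2 and w2 R w3, but not w1 R w3.
So R is not an equivalence relation.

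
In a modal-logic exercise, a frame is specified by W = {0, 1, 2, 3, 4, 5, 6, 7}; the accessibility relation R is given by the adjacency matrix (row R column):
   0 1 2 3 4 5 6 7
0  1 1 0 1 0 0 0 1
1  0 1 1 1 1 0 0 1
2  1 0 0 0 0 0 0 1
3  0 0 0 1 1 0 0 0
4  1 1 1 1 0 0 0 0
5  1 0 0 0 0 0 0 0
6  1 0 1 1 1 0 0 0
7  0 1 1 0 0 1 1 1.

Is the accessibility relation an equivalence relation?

No

Reflexive: no — 2 is not related to itself.
Symmetric: no — 0 R 1 but not 1 R 0.
Transitive: no — 0 R 1 and 1 R 2, but not 0 R 2.
So R is not an equivalence relation.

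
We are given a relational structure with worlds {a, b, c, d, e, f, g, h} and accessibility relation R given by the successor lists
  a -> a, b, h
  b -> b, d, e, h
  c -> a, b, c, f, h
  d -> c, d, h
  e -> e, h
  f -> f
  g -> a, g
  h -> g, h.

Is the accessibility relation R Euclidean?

Euclidean: no — a R h and a R b, but not h R b.

No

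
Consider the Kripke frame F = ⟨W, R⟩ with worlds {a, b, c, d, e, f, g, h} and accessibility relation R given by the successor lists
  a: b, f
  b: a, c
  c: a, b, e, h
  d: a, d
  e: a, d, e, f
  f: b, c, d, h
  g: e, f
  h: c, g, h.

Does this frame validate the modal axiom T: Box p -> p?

Axiom T corresponds to the accessibility relation being reflexive.
Reflexive: no — a is not related to itself.

No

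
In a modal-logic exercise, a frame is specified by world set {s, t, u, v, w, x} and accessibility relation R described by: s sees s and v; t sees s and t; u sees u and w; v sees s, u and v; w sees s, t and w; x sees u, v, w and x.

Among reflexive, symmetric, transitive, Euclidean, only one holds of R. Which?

reflexive

Reflexive: yes — every world is R-related to itself.
Symmetric: no — t R s but not s R t.
Transitive: no — s R v and v R u, but not s R u.
Euclidean: no — v R s and v R u, but not s R u.
Only reflexive holds.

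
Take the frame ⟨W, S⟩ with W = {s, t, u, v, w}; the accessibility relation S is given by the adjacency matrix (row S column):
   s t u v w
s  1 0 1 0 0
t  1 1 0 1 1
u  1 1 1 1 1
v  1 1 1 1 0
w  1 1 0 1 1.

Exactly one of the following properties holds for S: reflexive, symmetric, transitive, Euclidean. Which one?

reflexive

Reflexive: yes — every world is S-related to itself.
Symmetric: no — t S s but not s S t.
Transitive: no — s S u and u S t, but not s S t.
Euclidean: no — t S s and t S v, but not s S v.
Only reflexive holds.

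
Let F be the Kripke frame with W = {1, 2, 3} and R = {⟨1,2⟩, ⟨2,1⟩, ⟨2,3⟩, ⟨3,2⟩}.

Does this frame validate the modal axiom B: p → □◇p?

By correspondence theory, B is valid on a frame iff R is symmetric.
Symmetric: yes — every pair in R has its reverse in R.

Yes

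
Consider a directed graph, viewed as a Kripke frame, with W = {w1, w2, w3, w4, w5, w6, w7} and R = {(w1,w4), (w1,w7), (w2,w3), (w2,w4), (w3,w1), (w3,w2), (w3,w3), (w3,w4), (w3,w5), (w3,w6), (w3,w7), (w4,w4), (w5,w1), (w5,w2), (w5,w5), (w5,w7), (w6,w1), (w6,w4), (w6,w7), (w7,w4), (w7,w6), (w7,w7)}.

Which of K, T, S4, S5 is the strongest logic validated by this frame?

K

Reflexive (axiom T): no — w1 is not related to itself.
Transitive (axiom 4): no — w1 R w7 and w7 R w6, but not w1 R w6.
Euclidean (axiom 5): no — w1 R w4 and w1 R w7, but not w4 R w7.
So F validates K; T would additionally require R to be reflexive. The strongest is K.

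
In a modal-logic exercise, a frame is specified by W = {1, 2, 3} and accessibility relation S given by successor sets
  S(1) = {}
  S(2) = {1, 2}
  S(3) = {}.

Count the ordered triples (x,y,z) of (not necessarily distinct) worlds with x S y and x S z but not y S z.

Enumerating: (2,1,1), (2,1,2).

2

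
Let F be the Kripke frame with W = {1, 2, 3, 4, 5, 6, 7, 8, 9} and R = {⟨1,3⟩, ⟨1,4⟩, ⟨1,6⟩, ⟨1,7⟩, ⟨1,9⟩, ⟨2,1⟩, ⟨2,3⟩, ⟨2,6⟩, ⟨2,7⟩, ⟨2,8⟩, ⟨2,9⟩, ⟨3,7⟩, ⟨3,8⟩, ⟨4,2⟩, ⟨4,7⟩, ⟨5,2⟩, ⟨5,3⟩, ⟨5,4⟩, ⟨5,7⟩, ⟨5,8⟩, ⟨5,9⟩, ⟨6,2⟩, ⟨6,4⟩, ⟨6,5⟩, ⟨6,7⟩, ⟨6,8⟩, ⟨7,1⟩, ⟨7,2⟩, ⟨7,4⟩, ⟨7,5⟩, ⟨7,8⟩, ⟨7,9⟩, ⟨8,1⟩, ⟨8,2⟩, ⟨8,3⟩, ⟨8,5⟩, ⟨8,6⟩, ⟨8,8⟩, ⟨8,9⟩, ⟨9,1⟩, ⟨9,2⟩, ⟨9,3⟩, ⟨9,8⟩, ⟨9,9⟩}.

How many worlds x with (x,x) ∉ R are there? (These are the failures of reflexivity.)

Enumerating: 1, 2, 3, 4, 5, 6, 7.

7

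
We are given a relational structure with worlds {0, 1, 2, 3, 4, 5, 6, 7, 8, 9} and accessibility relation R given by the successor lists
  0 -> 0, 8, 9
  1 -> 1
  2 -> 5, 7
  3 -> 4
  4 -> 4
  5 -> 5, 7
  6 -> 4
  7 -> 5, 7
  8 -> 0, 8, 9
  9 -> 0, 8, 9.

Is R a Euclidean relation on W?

Yes

Euclidean: yes — any two successors of a common world are R-related.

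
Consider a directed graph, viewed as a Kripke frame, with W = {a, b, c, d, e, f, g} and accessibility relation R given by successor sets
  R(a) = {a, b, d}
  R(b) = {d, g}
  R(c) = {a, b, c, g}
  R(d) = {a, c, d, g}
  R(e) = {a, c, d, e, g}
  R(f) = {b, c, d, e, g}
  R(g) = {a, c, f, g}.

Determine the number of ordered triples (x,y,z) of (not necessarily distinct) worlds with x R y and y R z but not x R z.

28

Enumerating: (a,b,g), (a,d,c), (a,d,g), (b,d,a), (b,d,c), (b,g,a), (b,g,c), (b,g,f), (c,a,d), (c,b,d), (c,g,f), (d,a,b), … and 16 more.
Total: 28.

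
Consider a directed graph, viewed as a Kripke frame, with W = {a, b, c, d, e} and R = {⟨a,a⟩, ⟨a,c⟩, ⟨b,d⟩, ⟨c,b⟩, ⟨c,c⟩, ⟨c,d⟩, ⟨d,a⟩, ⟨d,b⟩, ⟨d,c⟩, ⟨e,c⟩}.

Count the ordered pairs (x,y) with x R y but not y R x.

4

Enumerating: (a,c), (c,b), (d,a), (e,c).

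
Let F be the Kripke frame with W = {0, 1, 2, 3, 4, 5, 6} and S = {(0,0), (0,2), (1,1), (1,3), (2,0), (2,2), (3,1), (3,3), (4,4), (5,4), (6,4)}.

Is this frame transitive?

Yes

Transitive: yes — every two-step S-path is closed by a direct edge.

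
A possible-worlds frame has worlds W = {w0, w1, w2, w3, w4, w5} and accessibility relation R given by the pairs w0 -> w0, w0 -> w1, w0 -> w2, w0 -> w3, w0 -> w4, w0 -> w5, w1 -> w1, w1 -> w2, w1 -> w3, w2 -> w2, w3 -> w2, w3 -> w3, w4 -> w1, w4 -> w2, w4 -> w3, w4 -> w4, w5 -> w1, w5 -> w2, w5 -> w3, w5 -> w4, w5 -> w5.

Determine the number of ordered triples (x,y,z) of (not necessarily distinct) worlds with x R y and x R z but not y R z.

Enumerating: (w0,w1,w0), (w0,w1,w4), (w0,w1,w5), (w0,w2,w0), (w0,w2,w1), (w0,w2,w3), (w0,w2,w4), (w0,w2,w5), (w0,w3,w0), (w0,w3,w1), (w0,w3,w4), (w0,w3,w5), … and 23 more.
Total: 35.

35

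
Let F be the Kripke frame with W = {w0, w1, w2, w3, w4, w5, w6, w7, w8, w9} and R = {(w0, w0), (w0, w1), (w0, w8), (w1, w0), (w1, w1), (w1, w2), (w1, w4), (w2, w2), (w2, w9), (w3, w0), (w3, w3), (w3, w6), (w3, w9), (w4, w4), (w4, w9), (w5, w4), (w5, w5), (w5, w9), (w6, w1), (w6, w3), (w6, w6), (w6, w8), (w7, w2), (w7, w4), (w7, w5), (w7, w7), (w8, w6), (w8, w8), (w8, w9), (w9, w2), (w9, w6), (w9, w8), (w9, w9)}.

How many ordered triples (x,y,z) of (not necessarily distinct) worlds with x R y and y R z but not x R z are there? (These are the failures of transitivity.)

35

Enumerating: (w0,w1,w2), (w0,w1,w4), (w0,w8,w6), (w0,w8,w9), (w1,w0,w8), (w1,w2,w9), (w1,w4,w9), (w2,w9,w6), (w2,w9,w8), (w3,w0,w1), (w3,w0,w8), (w3,w6,w1), … and 23 more.
Total: 35.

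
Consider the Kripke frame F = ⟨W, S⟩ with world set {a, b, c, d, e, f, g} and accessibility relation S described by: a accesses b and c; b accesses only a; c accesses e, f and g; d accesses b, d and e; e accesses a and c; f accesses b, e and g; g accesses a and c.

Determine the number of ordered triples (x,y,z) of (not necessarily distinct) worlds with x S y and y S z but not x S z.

Enumerating: (a,b,a), (a,c,e), (a,c,f), (a,c,g), (b,a,b), (b,a,c), (c,e,a), (c,e,c), (c,f,b), (c,g,a), (c,g,c), (d,b,a), … and 15 more.
Total: 27.

27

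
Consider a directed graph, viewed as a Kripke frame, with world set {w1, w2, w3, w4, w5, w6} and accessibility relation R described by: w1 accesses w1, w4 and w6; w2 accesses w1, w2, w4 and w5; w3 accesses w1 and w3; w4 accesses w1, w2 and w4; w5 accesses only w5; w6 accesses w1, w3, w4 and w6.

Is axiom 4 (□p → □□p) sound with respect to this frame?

No

By correspondence theory, 4 is valid on a frame iff R is transitive.
Transitive: no — w1 R w4 and w4 R w2, but not w1 R w2.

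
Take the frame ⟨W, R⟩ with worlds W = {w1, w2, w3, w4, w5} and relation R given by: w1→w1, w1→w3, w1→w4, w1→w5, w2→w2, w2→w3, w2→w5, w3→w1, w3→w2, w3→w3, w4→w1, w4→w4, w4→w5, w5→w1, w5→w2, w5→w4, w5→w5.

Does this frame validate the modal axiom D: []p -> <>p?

By correspondence theory, D is valid on a frame iff R is serial.
Serial: yes — every world has a successor (e.g. w1 R w1).

Yes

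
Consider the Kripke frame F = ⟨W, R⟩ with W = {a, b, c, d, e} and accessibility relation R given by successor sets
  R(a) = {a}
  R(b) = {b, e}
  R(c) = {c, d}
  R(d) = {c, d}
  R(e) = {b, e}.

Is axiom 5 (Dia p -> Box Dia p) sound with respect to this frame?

By correspondence theory, 5 is valid on a frame iff R is Euclidean.
Euclidean: yes — any two successors of a common world are R-related.

Yes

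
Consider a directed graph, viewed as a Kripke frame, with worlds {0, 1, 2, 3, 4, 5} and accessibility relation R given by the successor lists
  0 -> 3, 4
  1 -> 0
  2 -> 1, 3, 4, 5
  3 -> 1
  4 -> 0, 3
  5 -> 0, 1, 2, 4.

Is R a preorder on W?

No

Reflexive: no — 0 is not related to itself.
Transitive: no — 0 R 3 and 3 R 1, but not 0 R 1.
So R is not a preorder.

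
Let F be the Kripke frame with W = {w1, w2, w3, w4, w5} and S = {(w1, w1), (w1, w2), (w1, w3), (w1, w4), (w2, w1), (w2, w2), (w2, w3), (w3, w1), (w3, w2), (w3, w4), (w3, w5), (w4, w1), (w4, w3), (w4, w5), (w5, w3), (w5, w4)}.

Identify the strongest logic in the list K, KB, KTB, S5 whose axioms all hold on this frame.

Symmetric (axiom B): yes — every pair in S has its reverse in S.
Reflexive (axiom T): no — w3 is not related to itself.
Euclidean (axiom 5): no — w1 S w2 and w1 S w4, but not w2 S w4.
So F validates K, KB; KTB would additionally require S to be reflexive. The strongest is KB.

KB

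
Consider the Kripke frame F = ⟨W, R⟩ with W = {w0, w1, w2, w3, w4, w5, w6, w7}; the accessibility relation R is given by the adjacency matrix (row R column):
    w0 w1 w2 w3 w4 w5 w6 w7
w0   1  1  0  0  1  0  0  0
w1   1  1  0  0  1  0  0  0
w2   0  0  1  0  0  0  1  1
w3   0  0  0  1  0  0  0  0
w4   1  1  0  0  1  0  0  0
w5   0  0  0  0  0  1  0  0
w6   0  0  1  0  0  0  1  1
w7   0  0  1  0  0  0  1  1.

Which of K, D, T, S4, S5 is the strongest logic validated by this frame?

Serial (axiom D): yes — every world has a successor (e.g. w0 R w0).
Reflexive (axiom T): yes — every world is R-related to itself.
Transitive (axiom 4): yes — every two-step R-path is closed by a direct edge.
Euclidean (axiom 5): yes — any two successors of a common world are R-related.
So F validates K, D, T, S4, S5. The strongest is S5.

S5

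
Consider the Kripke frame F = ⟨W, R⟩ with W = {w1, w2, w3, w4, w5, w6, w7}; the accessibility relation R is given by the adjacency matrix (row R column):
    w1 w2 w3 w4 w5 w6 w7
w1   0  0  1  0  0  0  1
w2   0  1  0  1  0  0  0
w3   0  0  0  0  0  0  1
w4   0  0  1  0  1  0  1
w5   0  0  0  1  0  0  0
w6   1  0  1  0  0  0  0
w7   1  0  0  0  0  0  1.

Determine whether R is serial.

Serial: yes — every world has a successor (e.g. w1 R w3).

Yes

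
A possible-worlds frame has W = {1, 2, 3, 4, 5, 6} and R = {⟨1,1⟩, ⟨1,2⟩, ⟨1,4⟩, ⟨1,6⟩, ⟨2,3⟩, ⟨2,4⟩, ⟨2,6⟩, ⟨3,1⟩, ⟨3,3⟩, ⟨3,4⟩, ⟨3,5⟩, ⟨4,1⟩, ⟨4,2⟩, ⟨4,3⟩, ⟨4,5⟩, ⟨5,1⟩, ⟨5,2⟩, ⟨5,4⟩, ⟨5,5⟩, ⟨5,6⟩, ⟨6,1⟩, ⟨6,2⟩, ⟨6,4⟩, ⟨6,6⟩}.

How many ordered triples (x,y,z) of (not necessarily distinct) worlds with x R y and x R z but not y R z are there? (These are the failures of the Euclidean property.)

Enumerating: (1,2,1), (1,2,2), (1,4,4), (1,4,6), (2,3,6), (2,4,4), (2,4,6), (2,6,3), (3,1,3), (3,1,5), (3,4,4), (3,5,3), … and 18 more.
Total: 30.

30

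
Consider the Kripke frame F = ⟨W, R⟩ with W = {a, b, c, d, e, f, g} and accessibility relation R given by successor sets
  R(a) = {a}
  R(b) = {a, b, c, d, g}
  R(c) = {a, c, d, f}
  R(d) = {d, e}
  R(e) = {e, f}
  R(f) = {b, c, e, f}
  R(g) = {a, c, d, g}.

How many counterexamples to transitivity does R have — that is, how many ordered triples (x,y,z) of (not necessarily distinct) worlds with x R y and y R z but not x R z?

15

Enumerating: (b,c,f), (b,d,e), (c,d,e), (c,f,b), (c,f,e), (d,e,f), (e,f,b), (e,f,c), (f,b,a), (f,b,d), (f,b,g), (f,c,a), (f,c,d), (g,c,f), (g,d,e).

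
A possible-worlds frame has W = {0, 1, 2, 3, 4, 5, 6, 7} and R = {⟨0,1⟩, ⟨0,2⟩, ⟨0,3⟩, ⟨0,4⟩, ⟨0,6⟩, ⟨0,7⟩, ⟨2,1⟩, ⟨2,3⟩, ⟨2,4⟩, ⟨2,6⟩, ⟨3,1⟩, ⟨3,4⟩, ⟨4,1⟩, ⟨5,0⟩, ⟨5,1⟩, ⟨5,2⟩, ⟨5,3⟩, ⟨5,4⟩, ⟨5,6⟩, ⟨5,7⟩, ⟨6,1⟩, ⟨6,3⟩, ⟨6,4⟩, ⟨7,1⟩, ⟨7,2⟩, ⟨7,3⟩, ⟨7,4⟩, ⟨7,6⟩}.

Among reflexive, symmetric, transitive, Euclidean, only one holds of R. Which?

transitive

Reflexive: no — 0 is not related to itself.
Symmetric: no — 0 R 1 but not 1 R 0.
Transitive: yes — every two-step R-path is closed by a direct edge.
Euclidean: no — 0 R 1 and 0 R 2, but not 1 R 2.
Only transitive holds.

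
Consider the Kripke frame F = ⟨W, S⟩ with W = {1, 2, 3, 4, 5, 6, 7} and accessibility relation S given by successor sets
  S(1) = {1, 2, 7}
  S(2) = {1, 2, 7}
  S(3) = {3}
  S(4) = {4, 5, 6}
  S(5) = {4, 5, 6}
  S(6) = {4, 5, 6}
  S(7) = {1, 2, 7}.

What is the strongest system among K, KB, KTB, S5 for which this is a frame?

S5

Symmetric (axiom B): yes — every pair in S has its reverse in S.
Reflexive (axiom T): yes — every world is S-related to itself.
Euclidean (axiom 5): yes — any two successors of a common world are S-related.
So F validates K, KB, KTB, S5. The strongest is S5.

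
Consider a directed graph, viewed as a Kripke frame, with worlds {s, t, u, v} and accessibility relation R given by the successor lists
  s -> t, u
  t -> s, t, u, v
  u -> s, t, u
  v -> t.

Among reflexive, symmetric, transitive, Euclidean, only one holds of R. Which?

symmetric

Reflexive: no — s is not related to itself.
Symmetric: yes — every pair in R has its reverse in R.
Transitive: no — s R t and t R v, but not s R v.
Euclidean: no — t R s and t R v, but not s R v.
Only symmetric holds.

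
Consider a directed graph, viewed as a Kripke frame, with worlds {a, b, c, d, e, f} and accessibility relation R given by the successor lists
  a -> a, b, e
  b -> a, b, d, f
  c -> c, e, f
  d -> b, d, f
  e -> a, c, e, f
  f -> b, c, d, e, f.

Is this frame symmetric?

Symmetric: yes — every pair in R has its reverse in R.

Yes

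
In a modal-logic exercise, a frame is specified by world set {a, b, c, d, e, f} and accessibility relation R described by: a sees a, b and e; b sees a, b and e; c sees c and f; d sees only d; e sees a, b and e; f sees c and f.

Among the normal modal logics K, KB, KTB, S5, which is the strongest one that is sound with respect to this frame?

S5

Symmetric (axiom B): yes — every pair in R has its reverse in R.
Reflexive (axiom T): yes — every world is R-related to itself.
Euclidean (axiom 5): yes — any two successors of a common world are R-related.
So F validates K, KB, KTB, S5. The strongest is S5.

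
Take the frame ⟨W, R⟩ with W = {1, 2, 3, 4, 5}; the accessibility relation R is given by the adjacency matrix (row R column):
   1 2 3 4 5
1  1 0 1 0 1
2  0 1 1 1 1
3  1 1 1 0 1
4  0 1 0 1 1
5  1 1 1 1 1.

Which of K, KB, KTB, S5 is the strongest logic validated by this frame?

Symmetric (axiom B): yes — every pair in R has its reverse in R.
Reflexive (axiom T): yes — every world is R-related to itself.
Euclidean (axiom 5): no — 2 R 3 and 2 R 4, but not 3 R 4.
So F validates K, KB, KTB; S5 would additionally require R to be Euclidean. The strongest is KTB.

KTB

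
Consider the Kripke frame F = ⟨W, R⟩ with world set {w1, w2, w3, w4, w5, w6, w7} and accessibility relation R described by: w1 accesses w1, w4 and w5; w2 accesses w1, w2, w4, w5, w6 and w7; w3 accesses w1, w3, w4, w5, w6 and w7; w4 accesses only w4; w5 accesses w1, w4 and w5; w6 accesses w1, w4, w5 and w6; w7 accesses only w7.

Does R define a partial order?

Reflexive: yes — every world is R-related to itself.
Transitive: yes — every two-step R-path is closed by a direct edge.
Antisymmetric: no — w1 R w5 and w5 R w1 with w1 ≠ w5.
So R is not a partial order.

No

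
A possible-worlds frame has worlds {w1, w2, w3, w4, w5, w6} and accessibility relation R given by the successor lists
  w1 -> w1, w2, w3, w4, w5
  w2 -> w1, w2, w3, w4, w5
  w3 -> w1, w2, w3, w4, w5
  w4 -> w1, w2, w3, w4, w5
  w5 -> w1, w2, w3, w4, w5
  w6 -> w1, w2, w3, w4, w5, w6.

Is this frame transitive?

Transitive: yes — every two-step R-path is closed by a direct edge.

Yes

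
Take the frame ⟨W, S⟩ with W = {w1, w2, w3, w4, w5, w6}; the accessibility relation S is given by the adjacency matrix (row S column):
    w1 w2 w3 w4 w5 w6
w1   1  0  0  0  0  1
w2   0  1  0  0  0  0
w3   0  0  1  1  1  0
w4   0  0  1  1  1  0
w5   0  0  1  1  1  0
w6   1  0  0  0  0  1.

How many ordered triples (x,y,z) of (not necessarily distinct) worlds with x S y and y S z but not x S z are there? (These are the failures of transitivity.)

0

S is transitive; there are no such tuples.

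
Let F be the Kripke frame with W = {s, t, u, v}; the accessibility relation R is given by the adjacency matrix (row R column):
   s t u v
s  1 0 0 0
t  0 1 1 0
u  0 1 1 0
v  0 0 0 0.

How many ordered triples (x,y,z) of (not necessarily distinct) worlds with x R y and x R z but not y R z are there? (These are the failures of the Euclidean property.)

0

R is Euclidean; there are no such tuples.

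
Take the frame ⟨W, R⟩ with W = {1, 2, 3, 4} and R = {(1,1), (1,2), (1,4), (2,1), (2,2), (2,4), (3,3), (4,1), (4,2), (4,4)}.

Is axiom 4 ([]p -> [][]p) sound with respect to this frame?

Axiom 4 corresponds to the accessibility relation being transitive.
Transitive: yes — every two-step R-path is closed by a direct edge.

Yes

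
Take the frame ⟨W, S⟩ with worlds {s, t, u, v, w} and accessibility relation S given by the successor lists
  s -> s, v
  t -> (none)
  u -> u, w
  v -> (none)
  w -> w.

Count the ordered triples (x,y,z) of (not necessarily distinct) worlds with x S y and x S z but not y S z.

Enumerating: (s,v,s), (s,v,v), (u,w,u).

3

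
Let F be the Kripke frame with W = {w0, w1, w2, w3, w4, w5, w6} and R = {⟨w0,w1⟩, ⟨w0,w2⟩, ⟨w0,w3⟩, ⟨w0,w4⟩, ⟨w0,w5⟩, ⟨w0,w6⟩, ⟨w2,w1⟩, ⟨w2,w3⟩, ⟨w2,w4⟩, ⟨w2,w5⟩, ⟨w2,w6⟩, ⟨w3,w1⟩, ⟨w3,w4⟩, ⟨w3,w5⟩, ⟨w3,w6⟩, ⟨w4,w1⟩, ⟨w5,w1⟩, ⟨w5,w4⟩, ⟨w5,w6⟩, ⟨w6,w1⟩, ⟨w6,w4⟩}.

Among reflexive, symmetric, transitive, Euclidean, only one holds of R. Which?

Reflexive: no — w0 is not related to itself.
Symmetric: no — w0 R w1 but not w1 R w0.
Transitive: yes — every two-step R-path is closed by a direct edge.
Euclidean: no — w0 R w1 and w0 R w2, but not w1 R w2.
Only transitive holds.

transitive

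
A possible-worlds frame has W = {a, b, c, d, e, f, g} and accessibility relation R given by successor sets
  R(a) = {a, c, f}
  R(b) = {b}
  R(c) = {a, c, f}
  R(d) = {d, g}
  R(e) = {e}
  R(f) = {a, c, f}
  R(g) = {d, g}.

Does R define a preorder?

Reflexive: yes — every world is R-related to itself.
Transitive: yes — every two-step R-path is closed by a direct edge.
So R is a preorder.

Yes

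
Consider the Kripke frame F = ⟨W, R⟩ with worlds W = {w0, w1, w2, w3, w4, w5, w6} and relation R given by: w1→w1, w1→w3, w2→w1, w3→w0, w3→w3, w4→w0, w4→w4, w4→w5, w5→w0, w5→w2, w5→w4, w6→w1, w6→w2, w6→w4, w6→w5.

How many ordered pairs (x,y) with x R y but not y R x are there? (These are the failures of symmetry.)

10

Enumerating: (w1,w3), (w2,w1), (w3,w0), (w4,w0), (w5,w0), (w5,w2), (w6,w1), (w6,w2), (w6,w4), (w6,w5).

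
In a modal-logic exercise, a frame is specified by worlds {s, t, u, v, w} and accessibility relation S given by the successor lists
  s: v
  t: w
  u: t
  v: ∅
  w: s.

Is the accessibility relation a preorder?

No

Reflexive: no — s is not related to itself.
Transitive: no — t S w and w S s, but not t S s.
So S is not a preorder.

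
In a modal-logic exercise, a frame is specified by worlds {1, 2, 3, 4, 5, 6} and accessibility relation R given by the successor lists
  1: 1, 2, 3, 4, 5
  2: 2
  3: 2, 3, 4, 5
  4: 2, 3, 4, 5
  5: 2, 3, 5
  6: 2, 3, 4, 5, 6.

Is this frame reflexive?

Yes

Reflexive: yes — every world is R-related to itself.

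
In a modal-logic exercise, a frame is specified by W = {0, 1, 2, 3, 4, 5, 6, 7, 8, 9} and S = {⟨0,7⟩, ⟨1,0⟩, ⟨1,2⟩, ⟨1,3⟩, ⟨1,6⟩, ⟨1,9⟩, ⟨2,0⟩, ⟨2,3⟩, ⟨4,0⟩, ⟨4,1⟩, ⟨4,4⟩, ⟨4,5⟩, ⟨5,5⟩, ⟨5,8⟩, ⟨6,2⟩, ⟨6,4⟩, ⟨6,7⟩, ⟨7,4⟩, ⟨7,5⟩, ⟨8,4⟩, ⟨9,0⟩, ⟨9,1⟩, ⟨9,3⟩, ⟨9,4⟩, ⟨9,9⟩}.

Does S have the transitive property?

No

Transitive: no — 0 S 7 and 7 S 4, but not 0 S 4.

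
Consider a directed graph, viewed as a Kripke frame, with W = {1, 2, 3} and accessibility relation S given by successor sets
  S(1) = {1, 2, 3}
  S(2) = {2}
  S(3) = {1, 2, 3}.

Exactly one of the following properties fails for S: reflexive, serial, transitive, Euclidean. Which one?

Reflexive: yes — every world is S-related to itself.
Serial: yes — every world has a successor (e.g. 1 S 1).
Transitive: yes — every two-step S-path is closed by a direct edge.
Euclidean: no — 1 S 2 and 1 S 3, but not 2 S 3.
Only Euclidean fails.

Euclidean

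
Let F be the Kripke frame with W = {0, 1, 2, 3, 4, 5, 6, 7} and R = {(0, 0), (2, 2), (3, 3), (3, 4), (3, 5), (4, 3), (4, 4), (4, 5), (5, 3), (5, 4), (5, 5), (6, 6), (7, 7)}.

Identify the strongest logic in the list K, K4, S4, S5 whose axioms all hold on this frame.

K4

Transitive (axiom 4): yes — every two-step R-path is closed by a direct edge.
Reflexive (axiom T): no — 1 is not related to itself.
Euclidean (axiom 5): yes — any two successors of a common world are R-related.
So F validates K, K4; S4 would additionally require R to be reflexive. The strongest is K4.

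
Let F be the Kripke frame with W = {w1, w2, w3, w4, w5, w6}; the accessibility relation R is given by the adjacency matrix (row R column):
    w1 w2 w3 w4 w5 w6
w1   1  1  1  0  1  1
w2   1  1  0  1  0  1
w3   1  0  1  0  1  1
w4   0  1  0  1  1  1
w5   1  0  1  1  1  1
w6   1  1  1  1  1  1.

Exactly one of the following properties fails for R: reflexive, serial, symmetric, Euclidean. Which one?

Euclidean

Reflexive: yes — every world is R-related to itself.
Serial: yes — every world has a successor (e.g. w1 R w1).
Symmetric: yes — every pair in R has its reverse in R.
Euclidean: no — w1 R w2 and w1 R w3, but not w2 R w3.
Only Euclidean fails.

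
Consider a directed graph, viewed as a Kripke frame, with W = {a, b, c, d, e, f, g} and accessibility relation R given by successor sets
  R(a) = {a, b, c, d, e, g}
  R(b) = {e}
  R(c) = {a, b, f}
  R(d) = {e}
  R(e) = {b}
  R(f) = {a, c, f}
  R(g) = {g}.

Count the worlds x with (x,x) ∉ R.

4

Enumerating: b, c, d, e.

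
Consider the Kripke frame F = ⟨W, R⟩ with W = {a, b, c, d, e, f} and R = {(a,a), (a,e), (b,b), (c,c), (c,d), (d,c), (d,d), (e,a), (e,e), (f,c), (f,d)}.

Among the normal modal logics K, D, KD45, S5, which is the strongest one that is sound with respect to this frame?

KD45

Serial (axiom D): yes — every world has a successor (e.g. a R a).
Euclidean (axiom 5): yes — any two successors of a common world are R-related.
Transitive (axiom 4): yes — every two-step R-path is closed by a direct edge.
Reflexive (axiom T): no — f is not related to itself.
So F validates K, D, KD45; S5 would additionally require R to be reflexive. The strongest is KD45.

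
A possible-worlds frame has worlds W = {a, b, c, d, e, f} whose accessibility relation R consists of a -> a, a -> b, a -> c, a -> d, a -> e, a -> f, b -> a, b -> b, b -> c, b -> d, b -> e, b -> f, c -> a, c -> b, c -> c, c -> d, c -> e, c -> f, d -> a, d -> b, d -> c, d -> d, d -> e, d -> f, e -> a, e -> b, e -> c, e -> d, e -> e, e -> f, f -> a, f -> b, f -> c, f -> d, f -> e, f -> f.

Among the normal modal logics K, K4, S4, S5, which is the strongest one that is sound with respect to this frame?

Transitive (axiom 4): yes — every two-step R-path is closed by a direct edge.
Reflexive (axiom T): yes — every world is R-related to itself.
Euclidean (axiom 5): yes — any two successors of a common world are R-related.
So F validates K, K4, S4, S5. The strongest is S5.

S5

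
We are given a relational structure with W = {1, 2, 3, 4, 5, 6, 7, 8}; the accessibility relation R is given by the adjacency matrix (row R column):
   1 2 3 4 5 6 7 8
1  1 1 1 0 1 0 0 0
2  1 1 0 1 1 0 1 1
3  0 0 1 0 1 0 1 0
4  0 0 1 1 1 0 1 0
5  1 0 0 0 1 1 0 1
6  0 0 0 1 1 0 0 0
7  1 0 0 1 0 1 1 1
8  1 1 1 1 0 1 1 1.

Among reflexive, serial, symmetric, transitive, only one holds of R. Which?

serial

Reflexive: no — 6 is not related to itself.
Serial: yes — every world has a successor (e.g. 1 R 1).
Symmetric: no — 1 R 3 but not 3 R 1.
Transitive: no — 1 R 2 and 2 R 4, but not 1 R 4.
Only serial holds.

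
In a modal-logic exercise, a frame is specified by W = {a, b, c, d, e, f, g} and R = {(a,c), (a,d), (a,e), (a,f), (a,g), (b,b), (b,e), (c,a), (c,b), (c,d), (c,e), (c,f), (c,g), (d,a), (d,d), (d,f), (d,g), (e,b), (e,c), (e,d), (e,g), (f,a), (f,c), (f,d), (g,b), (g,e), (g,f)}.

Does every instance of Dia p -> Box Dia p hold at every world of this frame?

No

The schema 5 characterises exactly the Euclidean frames.
Euclidean: no — a R d and a R c, but not d R c.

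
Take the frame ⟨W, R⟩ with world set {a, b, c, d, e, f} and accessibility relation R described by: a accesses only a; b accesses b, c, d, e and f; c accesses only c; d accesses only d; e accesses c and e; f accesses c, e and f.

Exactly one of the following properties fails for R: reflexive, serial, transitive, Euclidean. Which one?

Reflexive: yes — every world is R-related to itself.
Serial: yes — every world has a successor (e.g. a R a).
Transitive: yes — every two-step R-path is closed by a direct edge.
Euclidean: no — b R c and b R d, but not c R d.
Only Euclidean fails.

Euclidean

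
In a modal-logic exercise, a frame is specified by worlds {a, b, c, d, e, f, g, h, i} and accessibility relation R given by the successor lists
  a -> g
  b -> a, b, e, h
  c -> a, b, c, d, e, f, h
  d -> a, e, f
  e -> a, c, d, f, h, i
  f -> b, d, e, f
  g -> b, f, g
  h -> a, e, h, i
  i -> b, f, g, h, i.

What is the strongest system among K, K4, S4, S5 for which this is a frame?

K

Transitive (axiom 4): no — a R g and g R b, but not a R b.
Reflexive (axiom T): no — a is not related to itself.
Euclidean (axiom 5): no — b R a and b R e, but not a R e.
So F validates K; K4 would additionally require R to be transitive. The strongest is K.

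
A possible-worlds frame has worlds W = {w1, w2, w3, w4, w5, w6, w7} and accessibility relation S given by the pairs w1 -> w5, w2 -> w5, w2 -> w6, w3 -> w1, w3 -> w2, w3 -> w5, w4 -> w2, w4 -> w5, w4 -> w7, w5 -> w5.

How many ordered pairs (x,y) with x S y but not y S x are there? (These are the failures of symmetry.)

9

Enumerating: (w1,w5), (w2,w5), (w2,w6), (w3,w1), (w3,w2), (w3,w5), (w4,w2), (w4,w5), (w4,w7).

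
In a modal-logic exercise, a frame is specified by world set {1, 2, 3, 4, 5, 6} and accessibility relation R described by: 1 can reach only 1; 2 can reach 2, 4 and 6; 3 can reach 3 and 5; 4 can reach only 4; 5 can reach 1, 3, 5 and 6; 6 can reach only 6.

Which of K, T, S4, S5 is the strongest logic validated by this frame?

Reflexive (axiom T): yes — every world is R-related to itself.
Transitive (axiom 4): no — 3 R 5 and 5 R 1, but not 3 R 1.
Euclidean (axiom 5): no — 2 R 4 and 2 R 6, but not 4 R 6.
So F validates K, T; S4 would additionally require R to be transitive. The strongest is T.

T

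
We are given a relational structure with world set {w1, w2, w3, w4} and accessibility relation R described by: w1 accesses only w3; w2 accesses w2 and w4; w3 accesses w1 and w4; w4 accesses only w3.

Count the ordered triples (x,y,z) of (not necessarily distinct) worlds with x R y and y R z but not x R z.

Enumerating: (w1,w3,w1), (w1,w3,w4), (w2,w4,w3), (w3,w1,w3), (w3,w4,w3), (w4,w3,w1), (w4,w3,w4).

7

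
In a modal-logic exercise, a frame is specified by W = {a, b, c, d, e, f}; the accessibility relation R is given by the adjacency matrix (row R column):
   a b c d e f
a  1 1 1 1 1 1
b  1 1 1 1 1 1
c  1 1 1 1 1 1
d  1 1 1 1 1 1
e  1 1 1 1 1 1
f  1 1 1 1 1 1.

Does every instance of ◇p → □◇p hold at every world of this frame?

Yes

By correspondence theory, 5 is valid on a frame iff R is Euclidean.
Euclidean: yes — any two successors of a common world are R-related.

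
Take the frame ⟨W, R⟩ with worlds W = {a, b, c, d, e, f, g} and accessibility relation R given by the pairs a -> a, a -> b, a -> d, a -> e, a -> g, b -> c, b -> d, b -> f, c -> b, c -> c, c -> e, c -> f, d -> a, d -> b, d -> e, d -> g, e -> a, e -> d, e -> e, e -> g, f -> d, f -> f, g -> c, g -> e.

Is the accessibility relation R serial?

Yes

Serial: yes — every world has a successor (e.g. a R a).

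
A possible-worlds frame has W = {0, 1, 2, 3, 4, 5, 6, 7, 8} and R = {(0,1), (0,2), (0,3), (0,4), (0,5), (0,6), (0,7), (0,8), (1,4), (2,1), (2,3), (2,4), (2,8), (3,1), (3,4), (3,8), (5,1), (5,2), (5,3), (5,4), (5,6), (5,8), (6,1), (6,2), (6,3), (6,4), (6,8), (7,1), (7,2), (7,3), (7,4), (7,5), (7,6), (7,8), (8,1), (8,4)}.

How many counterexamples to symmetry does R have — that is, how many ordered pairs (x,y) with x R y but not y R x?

36

Enumerating: (0,1), (0,2), (0,3), (0,4), (0,5), (0,6), (0,7), (0,8), (1,4), (2,1), (2,3), (2,4), … and 24 more.
Total: 36.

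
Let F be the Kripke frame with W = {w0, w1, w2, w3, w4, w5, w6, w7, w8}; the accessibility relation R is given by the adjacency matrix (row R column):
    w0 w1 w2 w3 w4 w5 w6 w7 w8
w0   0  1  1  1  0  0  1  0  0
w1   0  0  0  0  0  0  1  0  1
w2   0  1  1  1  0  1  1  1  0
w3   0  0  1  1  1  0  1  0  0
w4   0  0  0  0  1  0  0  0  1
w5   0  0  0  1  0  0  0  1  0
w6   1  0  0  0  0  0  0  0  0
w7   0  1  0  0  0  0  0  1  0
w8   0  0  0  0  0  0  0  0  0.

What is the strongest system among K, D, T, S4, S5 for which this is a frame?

K

Serial (axiom D): no — w8 has no R-successor.
Reflexive (axiom T): no — w0 is not related to itself.
Transitive (axiom 4): no — w0 R w1 and w1 R w8, but not w0 R w8.
Euclidean (axiom 5): no — w0 R w1 and w0 R w2, but not w1 R w2.
So F validates K; D would additionally require R to be serial. The strongest is K.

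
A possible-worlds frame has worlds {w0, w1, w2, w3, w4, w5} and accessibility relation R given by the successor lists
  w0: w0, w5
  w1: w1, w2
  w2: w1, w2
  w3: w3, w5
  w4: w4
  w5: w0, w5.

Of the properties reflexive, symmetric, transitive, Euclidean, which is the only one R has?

Reflexive: yes — every world is R-related to itself.
Symmetric: no — w3 R w5 but not w5 R w3.
Transitive: no — w3 R w5 and w5 R w0, but not w3 R w0.
Euclidean: no — w3 R w5 and w3 R w3, but not w5 R w3.
Only reflexive holds.

reflexive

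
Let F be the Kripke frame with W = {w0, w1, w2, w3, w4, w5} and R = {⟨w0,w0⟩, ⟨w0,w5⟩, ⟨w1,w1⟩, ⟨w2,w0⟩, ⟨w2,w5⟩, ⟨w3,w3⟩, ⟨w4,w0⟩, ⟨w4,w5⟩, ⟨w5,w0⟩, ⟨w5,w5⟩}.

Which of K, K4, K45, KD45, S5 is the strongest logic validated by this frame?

KD45

Transitive (axiom 4): yes — every two-step R-path is closed by a direct edge.
Euclidean (axiom 5): yes — any two successors of a common world are R-related.
Serial (axiom D): yes — every world has a successor (e.g. w0 R w0).
Reflexive (axiom T): no — w2 is not related to itself.
So F validates K, K4, K45, KD45; S5 would additionally require R to be reflexive. The strongest is KD45.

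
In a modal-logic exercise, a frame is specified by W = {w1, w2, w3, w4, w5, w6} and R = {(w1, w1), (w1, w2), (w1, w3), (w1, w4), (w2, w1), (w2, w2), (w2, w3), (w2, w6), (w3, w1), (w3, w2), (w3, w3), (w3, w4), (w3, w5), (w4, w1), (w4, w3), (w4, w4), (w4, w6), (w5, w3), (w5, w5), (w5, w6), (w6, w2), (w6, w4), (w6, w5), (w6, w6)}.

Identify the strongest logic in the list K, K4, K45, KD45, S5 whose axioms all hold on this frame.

Transitive (axiom 4): no — w1 R w2 and w2 R w6, but not w1 R w6.
Euclidean (axiom 5): no — w1 R w2 and w1 R w4, but not w2 R w4.
Serial (axiom D): yes — every world has a successor (e.g. w1 R w1).
Reflexive (axiom T): yes — every world is R-related to itself.
So F validates K; K4 would additionally require R to be transitive. The strongest is K.

K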